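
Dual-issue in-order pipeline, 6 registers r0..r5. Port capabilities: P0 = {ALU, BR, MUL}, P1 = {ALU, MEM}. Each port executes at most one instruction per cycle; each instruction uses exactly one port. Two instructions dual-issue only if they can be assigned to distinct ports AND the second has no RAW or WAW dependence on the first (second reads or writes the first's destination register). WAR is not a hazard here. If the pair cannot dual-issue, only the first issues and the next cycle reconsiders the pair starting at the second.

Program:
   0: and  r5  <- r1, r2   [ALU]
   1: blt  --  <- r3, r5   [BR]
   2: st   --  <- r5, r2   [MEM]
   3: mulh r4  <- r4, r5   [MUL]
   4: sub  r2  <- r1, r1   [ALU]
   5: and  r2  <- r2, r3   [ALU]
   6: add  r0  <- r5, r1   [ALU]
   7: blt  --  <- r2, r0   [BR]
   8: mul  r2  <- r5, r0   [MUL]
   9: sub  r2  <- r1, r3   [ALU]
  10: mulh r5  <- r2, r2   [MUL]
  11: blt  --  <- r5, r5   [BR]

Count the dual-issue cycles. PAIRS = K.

0. and.ALU @i0  | RAW r5
1. blt.BR st.MEM @i1&i2  | pair
2. mulh.MUL sub.ALU @i3&i4  | pair
3. and.ALU add.ALU @i5&i6  | pair
4. blt.BR @i7  | no-port BR/MUL
5. mul.MUL @i8  | WAW r2
6. sub.ALU @i9  | RAW r2
7. mulh.MUL @i10  | no-port MUL/BR
8. blt.BR @i11  | tail

PAIRS = 3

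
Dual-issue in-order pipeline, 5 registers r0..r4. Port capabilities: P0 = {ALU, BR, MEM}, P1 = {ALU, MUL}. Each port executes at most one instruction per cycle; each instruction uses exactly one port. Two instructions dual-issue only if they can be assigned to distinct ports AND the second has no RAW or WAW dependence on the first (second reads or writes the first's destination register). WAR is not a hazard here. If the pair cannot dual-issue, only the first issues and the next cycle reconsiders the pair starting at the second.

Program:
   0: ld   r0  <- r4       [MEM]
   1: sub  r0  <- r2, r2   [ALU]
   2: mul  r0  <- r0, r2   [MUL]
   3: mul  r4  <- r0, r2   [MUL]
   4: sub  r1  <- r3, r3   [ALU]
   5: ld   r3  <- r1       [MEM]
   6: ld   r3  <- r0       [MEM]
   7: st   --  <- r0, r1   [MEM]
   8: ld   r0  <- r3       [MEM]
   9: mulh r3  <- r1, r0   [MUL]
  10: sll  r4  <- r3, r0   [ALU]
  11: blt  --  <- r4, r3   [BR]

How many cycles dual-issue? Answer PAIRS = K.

PAIRS = 1

  cy0 -> i0 (ld) WAW r0
  cy1 -> i1 (sub) RAW+WAW r0
  cy2 -> i2 (mul) no-port MUL/MUL
  cy3 -> i3,i4 (mul/sub) dual
  cy4 -> i5 (ld) no-port MEM/MEM
  cy5 -> i6 (ld) no-port MEM/MEM
  cy6 -> i7 (st) no-port MEM/MEM
  cy7 -> i8 (ld) RAW r0
  cy8 -> i9 (mulh) RAW r3
  cy9 -> i10 (sll) RAW r4
  cy10 -> i11 (blt) tail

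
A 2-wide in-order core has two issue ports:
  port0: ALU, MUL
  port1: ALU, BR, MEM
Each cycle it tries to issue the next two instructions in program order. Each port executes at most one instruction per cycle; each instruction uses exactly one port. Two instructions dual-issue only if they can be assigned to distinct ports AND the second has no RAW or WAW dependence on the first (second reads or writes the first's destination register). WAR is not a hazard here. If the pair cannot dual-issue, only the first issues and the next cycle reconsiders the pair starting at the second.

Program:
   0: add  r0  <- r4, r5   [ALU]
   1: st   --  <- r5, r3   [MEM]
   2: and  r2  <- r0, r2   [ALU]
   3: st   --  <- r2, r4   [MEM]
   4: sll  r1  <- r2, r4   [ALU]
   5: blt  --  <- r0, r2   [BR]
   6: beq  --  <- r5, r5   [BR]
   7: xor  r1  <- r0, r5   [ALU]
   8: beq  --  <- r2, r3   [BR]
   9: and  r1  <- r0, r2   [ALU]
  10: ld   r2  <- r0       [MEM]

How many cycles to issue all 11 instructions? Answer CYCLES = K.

#0 head=0: add st i0&i1 pair
#1 head=2: and i2 RAW r2
#2 head=3: st sll i3&i4 pair
#3 head=5: blt i5 no-port BR/BR
#4 head=6: beq xor i6&i7 pair
#5 head=8: beq and i8&i9 pair
#6 head=10: ld i10 tail

CYCLES = 7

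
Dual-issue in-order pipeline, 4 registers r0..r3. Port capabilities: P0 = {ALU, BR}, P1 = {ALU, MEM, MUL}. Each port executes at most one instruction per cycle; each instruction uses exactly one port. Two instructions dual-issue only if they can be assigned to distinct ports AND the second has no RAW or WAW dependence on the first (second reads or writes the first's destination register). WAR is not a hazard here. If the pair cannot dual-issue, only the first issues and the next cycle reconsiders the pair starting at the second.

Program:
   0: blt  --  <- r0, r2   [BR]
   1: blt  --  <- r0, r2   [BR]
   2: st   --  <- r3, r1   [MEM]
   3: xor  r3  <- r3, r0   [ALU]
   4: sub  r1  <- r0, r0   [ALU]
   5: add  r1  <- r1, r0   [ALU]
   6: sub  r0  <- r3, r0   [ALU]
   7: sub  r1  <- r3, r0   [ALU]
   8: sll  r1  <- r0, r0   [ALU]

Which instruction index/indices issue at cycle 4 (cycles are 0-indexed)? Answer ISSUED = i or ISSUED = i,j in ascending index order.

ISSUED = 7

[0] i0  blt.BR  -- no-port BR/BR
[1] i1+i2  blt.BR;st.MEM  -- dual
[2] i3+i4  xor.ALU;sub.ALU  -- dual
[3] i5+i6  add.ALU;sub.ALU  -- dual
[4] i7  sub.ALU  -- WAW r1
[5] i8  sll.ALU  -- tail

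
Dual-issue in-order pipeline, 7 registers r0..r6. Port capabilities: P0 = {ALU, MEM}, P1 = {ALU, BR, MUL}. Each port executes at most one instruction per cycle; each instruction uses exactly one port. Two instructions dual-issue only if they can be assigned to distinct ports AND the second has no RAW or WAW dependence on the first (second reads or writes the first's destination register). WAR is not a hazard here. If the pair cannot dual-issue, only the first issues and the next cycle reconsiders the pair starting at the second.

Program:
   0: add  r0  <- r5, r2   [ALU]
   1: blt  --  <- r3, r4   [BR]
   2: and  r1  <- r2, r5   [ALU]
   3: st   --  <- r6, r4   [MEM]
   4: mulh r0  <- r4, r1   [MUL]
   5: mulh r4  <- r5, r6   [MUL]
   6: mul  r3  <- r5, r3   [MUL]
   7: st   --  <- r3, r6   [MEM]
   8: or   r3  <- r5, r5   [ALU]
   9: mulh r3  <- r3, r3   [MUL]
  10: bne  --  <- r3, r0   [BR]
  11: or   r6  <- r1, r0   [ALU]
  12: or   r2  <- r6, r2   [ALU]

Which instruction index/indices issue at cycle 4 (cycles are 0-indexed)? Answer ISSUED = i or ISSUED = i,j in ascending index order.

0. add.ALU blt.BR @i0/i1  | 2-wide
1. and.ALU st.MEM @i2/i3  | 2-wide
2. mulh.MUL @i4  | no-port MUL/MUL
3. mulh.MUL @i5  | no-port MUL/MUL
4. mul.MUL @i6  | RAW r3
5. st.MEM or.ALU @i7/i8  | 2-wide
6. mulh.MUL @i9  | no-port MUL/BR
7. bne.BR or.ALU @i10/i11  | 2-wide
8. or.ALU @i12  | tail

ISSUED = 6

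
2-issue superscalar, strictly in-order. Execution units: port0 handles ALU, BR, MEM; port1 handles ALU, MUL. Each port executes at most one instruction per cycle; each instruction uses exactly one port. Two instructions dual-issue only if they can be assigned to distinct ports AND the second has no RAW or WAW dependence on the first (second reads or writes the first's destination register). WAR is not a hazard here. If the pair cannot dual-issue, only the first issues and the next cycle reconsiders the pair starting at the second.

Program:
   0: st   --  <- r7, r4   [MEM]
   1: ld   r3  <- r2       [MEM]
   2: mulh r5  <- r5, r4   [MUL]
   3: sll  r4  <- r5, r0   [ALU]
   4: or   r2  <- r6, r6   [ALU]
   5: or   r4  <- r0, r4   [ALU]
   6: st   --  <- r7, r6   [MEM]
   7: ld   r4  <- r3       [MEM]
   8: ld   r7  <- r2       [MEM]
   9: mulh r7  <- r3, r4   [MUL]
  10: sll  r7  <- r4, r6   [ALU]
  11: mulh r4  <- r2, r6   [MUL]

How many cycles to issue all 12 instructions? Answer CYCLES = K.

CYCLES = 8

t=0 i0:st ; no-port MEM/MEM
t=1 i1&i2:ld;mulh ; 2-wide
t=2 i3&i4:sll;or ; 2-wide
t=3 i5&i6:or;st ; 2-wide
t=4 i7:ld ; no-port MEM/MEM
t=5 i8:ld ; WAW r7
t=6 i9:mulh ; WAW r7
t=7 i10&i11:sll;mulh ; 2-wide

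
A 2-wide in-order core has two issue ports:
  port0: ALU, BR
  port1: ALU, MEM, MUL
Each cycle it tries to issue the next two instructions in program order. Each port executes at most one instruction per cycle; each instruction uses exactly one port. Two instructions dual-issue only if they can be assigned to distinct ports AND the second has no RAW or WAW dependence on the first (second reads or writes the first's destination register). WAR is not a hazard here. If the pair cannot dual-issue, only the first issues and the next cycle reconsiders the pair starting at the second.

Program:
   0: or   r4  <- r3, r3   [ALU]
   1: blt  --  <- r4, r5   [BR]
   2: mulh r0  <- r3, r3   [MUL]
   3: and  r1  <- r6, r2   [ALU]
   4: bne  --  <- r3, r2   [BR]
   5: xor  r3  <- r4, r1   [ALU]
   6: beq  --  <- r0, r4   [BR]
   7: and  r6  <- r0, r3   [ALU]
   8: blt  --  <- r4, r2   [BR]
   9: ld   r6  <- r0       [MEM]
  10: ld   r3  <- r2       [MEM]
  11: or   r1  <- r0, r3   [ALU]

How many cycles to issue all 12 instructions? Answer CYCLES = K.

[0] i0  or  -- RAW r4
[1] i1,i2  blt;mulh  -- pair
[2] i3,i4  and;bne  -- pair
[3] i5,i6  xor;beq  -- pair
[4] i7,i8  and;blt  -- pair
[5] i9  ld  -- no-port MEM/MEM
[6] i10  ld  -- RAW r3
[7] i11  or  -- tail

CYCLES = 8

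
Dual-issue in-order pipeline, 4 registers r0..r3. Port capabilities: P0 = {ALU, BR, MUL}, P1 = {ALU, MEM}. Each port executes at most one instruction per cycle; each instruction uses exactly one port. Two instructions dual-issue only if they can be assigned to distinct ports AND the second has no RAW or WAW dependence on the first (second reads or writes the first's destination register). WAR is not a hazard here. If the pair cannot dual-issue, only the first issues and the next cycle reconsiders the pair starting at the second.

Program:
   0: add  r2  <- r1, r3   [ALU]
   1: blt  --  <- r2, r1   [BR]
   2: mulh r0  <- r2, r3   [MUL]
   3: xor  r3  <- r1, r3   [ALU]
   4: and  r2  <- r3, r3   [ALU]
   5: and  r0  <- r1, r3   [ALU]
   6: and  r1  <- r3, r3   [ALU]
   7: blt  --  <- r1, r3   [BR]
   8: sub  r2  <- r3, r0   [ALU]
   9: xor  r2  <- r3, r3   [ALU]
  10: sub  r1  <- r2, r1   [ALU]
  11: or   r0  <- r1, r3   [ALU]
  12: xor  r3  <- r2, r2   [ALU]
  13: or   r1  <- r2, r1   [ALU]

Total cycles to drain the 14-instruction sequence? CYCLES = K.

CYCLES = 10

#0 head=0: add i0 RAW r2
#1 head=1: blt i1 no-port BR/MUL
#2 head=2: mulh+xor i2/i3 dual
#3 head=4: and+and i4/i5 dual
#4 head=6: and i6 RAW r1
#5 head=7: blt+sub i7/i8 dual
#6 head=9: xor i9 RAW r2
#7 head=10: sub i10 RAW r1
#8 head=11: or+xor i11/i12 dual
#9 head=13: or i13 tail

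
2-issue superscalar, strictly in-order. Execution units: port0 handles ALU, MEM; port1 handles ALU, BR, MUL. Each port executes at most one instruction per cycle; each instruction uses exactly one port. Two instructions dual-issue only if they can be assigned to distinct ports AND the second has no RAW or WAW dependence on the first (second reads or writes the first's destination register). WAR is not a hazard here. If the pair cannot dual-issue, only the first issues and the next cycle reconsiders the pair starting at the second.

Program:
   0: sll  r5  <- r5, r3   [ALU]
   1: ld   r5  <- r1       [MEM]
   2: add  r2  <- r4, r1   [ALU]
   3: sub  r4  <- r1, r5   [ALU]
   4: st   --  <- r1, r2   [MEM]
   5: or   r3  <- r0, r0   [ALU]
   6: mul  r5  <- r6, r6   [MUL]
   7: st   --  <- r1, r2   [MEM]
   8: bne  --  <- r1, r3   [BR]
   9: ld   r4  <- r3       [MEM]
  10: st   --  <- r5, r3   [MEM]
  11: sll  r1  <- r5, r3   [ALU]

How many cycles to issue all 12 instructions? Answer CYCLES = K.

CYCLES = 7

#0 head=0: sll.ALU i0 WAW r5
#1 head=1: ld.MEM+add.ALU i1+i2 dual
#2 head=3: sub.ALU+st.MEM i3+i4 dual
#3 head=5: or.ALU+mul.MUL i5+i6 dual
#4 head=7: st.MEM+bne.BR i7+i8 dual
#5 head=9: ld.MEM i9 no-port MEM/MEM
#6 head=10: st.MEM+sll.ALU i10+i11 dual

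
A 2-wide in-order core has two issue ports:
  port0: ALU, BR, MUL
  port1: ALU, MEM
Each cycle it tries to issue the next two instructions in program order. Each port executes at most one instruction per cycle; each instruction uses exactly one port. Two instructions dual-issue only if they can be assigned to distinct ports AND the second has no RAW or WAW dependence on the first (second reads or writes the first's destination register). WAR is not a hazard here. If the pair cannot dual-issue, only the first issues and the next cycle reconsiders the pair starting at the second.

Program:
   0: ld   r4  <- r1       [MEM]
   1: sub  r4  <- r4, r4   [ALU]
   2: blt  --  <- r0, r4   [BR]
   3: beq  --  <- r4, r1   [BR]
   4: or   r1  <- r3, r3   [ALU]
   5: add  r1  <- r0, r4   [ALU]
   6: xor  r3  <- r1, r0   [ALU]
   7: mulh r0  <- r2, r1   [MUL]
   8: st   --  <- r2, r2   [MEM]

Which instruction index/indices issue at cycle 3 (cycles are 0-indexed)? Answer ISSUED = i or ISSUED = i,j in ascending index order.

t=0 i0:ld ; RAW+WAW r4
t=1 i1:sub ; RAW r4
t=2 i2:blt ; no-port BR/BR
t=3 i3+i4:beq+or ; pair
t=4 i5:add ; RAW r1
t=5 i6+i7:xor+mulh ; pair
t=6 i8:st ; tail

ISSUED = 3,4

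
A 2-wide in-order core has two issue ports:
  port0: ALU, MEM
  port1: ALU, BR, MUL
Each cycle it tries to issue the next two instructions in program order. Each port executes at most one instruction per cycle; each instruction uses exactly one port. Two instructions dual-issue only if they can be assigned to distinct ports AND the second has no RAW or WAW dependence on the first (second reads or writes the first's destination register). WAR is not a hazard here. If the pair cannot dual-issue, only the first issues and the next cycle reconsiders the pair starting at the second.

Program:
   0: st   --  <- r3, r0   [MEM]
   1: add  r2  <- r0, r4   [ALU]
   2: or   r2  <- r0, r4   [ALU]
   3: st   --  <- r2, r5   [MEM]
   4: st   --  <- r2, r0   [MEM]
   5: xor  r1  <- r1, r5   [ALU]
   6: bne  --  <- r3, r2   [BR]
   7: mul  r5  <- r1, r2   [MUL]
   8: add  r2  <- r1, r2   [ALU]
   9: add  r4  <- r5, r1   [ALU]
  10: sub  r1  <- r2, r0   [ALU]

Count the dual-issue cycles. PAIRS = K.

PAIRS = 4

0. st.MEM+add.ALU @i0+i1  | pair
1. or.ALU @i2  | RAW r2
2. st.MEM @i3  | no-port MEM/MEM
3. st.MEM+xor.ALU @i4+i5  | pair
4. bne.BR @i6  | no-port BR/MUL
5. mul.MUL+add.ALU @i7+i8  | pair
6. add.ALU+sub.ALU @i9+i10  | pair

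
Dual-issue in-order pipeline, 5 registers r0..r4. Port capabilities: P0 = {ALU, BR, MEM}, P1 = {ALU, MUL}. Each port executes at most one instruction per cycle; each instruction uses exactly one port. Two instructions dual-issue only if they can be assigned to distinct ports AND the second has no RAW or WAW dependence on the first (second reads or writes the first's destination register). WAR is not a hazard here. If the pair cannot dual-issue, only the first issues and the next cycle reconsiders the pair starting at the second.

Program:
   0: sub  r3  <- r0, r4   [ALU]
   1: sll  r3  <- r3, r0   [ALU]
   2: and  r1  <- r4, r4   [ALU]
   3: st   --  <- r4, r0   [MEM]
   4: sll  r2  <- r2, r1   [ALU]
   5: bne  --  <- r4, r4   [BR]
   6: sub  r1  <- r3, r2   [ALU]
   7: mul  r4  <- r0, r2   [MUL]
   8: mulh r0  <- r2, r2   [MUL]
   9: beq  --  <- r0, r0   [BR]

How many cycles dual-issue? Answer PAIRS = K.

PAIRS = 3

0. sub.ALU @i0  | RAW+WAW r3
1. sll.ALU;and.ALU @i1/i2  | pair
2. st.MEM;sll.ALU @i3/i4  | pair
3. bne.BR;sub.ALU @i5/i6  | pair
4. mul.MUL @i7  | no-port MUL/MUL
5. mulh.MUL @i8  | RAW r0
6. beq.BR @i9  | tail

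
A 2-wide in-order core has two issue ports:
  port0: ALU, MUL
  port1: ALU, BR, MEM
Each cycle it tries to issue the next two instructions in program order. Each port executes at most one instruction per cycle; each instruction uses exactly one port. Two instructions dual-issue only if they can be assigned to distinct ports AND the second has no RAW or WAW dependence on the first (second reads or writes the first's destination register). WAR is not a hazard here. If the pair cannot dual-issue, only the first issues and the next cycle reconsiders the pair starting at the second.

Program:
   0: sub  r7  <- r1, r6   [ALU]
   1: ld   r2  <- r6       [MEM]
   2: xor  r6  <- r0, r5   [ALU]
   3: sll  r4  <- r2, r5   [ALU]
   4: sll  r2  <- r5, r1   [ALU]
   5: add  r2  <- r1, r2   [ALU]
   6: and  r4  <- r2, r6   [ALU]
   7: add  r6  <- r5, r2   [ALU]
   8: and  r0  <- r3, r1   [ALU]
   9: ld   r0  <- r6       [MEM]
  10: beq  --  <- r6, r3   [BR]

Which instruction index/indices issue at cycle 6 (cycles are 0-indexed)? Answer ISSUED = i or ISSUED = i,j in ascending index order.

  cy0 -> i0/i1 (sub.ALU+ld.MEM) pair
  cy1 -> i2/i3 (xor.ALU+sll.ALU) pair
  cy2 -> i4 (sll.ALU) RAW+WAW r2
  cy3 -> i5 (add.ALU) RAW r2
  cy4 -> i6/i7 (and.ALU+add.ALU) pair
  cy5 -> i8 (and.ALU) WAW r0
  cy6 -> i9 (ld.MEM) no-port MEM/BR
  cy7 -> i10 (beq.BR) tail

ISSUED = 9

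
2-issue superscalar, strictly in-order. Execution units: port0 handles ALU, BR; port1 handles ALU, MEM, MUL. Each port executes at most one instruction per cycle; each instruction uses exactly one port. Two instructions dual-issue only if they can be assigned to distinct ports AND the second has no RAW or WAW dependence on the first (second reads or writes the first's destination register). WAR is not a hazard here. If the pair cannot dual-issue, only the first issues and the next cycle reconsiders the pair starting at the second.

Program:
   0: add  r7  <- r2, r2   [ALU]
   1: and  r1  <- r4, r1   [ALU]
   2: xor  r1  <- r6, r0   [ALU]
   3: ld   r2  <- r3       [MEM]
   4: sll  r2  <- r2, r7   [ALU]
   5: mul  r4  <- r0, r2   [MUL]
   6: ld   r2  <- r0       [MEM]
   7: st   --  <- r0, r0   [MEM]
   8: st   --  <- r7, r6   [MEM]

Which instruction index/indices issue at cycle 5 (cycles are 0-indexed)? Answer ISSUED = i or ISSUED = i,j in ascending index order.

[0] i0,i1  add.ALU and.ALU  -- dual
[1] i2,i3  xor.ALU ld.MEM  -- dual
[2] i4  sll.ALU  -- RAW r2
[3] i5  mul.MUL  -- no-port MUL/MEM
[4] i6  ld.MEM  -- no-port MEM/MEM
[5] i7  st.MEM  -- no-port MEM/MEM
[6] i8  st.MEM  -- tail

ISSUED = 7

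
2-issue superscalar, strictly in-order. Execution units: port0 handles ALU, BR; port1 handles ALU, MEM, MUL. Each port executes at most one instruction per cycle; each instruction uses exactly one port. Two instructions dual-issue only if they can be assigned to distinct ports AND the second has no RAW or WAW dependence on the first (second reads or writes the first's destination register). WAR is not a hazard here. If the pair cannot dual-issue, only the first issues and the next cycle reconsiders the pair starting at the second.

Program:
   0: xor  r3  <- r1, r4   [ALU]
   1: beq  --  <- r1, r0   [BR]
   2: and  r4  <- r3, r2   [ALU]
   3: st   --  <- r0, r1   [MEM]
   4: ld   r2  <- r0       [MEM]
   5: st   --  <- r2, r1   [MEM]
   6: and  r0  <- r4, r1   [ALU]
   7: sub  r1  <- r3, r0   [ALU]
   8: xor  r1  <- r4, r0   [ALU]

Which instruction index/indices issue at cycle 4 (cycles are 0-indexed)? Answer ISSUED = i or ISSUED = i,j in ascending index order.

c0: i0&i1 xor/beq  dual
c1: i2&i3 and/st  dual
c2: i4 ld  no-port MEM/MEM
c3: i5&i6 st/and  dual
c4: i7 sub  WAW r1
c5: i8 xor  tail

ISSUED = 7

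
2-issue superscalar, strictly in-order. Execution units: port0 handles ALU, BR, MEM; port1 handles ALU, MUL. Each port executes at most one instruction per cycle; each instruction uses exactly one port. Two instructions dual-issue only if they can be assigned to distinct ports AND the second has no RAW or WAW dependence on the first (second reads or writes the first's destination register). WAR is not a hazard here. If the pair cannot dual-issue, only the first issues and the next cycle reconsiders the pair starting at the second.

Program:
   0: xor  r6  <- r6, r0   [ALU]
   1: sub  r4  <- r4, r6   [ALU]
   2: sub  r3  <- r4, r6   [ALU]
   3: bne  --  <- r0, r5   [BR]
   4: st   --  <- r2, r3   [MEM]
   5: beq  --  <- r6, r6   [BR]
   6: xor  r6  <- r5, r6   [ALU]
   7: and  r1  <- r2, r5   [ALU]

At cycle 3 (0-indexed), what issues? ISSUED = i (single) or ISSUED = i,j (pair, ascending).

ISSUED = 4

#0 head=0: xor.ALU i0 RAW r6
#1 head=1: sub.ALU i1 RAW r4
#2 head=2: sub.ALU+bne.BR i2,i3 pair
#3 head=4: st.MEM i4 no-port MEM/BR
#4 head=5: beq.BR+xor.ALU i5,i6 pair
#5 head=7: and.ALU i7 tail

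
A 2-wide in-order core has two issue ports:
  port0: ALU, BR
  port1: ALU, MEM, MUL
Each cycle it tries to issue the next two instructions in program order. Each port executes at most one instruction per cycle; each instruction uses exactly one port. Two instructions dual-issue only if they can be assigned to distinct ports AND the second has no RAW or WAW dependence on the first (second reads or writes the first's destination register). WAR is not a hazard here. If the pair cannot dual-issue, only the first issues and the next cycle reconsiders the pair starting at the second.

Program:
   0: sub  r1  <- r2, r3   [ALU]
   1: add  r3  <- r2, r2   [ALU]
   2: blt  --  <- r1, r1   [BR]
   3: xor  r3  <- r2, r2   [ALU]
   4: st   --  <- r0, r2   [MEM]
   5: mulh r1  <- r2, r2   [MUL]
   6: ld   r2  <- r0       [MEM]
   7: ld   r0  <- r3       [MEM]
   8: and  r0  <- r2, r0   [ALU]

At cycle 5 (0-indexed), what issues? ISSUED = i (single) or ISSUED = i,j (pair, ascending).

ISSUED = 7

c0: i0,i1 sub.ALU+add.ALU  2-wide
c1: i2,i3 blt.BR+xor.ALU  2-wide
c2: i4 st.MEM  no-port MEM/MUL
c3: i5 mulh.MUL  no-port MUL/MEM
c4: i6 ld.MEM  no-port MEM/MEM
c5: i7 ld.MEM  RAW+WAW r0
c6: i8 and.ALU  tail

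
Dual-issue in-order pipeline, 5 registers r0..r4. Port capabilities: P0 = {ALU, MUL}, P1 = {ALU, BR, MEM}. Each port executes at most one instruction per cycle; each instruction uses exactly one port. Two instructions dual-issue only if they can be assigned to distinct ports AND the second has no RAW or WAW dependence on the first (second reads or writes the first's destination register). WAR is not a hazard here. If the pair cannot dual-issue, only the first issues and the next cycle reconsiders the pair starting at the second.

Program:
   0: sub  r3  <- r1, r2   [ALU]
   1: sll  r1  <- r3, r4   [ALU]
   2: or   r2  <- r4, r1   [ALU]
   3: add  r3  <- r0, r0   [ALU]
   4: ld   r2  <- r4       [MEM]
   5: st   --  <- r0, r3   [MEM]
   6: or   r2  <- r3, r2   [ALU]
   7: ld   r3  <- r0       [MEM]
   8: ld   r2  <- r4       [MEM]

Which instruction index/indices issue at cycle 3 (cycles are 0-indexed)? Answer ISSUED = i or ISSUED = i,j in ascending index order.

ISSUED = 4

[0] i0  sub.ALU  -- RAW r3
[1] i1  sll.ALU  -- RAW r1
[2] i2+i3  or.ALU add.ALU  -- pair
[3] i4  ld.MEM  -- no-port MEM/MEM
[4] i5+i6  st.MEM or.ALU  -- pair
[5] i7  ld.MEM  -- no-port MEM/MEM
[6] i8  ld.MEM  -- tail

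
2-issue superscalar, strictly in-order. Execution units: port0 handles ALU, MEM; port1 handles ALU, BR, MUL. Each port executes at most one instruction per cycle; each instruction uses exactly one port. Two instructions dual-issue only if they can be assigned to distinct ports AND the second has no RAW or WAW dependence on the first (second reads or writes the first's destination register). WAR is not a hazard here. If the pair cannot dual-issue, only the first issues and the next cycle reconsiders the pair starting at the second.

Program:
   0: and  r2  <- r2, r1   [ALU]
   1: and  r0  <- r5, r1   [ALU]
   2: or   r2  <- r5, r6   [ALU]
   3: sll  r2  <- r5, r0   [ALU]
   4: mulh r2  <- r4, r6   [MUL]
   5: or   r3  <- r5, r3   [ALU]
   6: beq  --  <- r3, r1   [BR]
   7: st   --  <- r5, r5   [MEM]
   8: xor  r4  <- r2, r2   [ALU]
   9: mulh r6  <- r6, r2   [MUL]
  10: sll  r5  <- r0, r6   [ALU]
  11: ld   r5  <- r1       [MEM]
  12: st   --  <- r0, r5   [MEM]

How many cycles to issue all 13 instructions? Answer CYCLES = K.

CYCLES = 9

t=0 i0/i1:and/and ; 2-wide
t=1 i2:or ; WAW r2
t=2 i3:sll ; WAW r2
t=3 i4/i5:mulh/or ; 2-wide
t=4 i6/i7:beq/st ; 2-wide
t=5 i8/i9:xor/mulh ; 2-wide
t=6 i10:sll ; WAW r5
t=7 i11:ld ; no-port MEM/MEM
t=8 i12:st ; tail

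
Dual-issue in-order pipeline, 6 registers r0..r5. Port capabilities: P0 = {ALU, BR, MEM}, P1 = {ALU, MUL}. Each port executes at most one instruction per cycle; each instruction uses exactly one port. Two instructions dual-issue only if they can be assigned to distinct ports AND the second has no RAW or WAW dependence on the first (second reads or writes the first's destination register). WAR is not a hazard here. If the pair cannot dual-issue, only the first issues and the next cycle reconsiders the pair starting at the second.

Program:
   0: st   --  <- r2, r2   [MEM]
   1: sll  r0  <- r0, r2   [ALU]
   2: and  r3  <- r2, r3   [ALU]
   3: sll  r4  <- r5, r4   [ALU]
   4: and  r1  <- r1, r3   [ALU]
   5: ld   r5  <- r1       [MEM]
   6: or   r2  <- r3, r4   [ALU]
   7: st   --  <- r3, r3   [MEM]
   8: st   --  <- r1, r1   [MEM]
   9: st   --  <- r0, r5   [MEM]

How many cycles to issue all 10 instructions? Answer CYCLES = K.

[0] i0,i1  st+sll  -- 2-wide
[1] i2,i3  and+sll  -- 2-wide
[2] i4  and  -- RAW r1
[3] i5,i6  ld+or  -- 2-wide
[4] i7  st  -- no-port MEM/MEM
[5] i8  st  -- no-port MEM/MEM
[6] i9  st  -- tail

CYCLES = 7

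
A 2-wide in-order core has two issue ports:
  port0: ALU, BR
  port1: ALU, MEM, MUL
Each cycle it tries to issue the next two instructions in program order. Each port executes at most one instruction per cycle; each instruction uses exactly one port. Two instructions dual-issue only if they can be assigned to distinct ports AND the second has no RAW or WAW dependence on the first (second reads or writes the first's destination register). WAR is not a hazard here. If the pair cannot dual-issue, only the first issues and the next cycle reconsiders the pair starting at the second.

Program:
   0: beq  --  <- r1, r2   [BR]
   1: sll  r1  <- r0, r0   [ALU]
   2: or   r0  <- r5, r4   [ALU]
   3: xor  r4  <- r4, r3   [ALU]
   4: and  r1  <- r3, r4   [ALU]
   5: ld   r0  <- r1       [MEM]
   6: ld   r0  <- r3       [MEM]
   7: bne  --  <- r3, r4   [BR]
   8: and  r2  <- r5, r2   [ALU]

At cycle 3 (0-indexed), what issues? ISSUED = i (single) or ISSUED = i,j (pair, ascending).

ISSUED = 5

t=0 i0,i1:beq sll ; pair
t=1 i2,i3:or xor ; pair
t=2 i4:and ; RAW r1
t=3 i5:ld ; no-port MEM/MEM
t=4 i6,i7:ld bne ; pair
t=5 i8:and ; tail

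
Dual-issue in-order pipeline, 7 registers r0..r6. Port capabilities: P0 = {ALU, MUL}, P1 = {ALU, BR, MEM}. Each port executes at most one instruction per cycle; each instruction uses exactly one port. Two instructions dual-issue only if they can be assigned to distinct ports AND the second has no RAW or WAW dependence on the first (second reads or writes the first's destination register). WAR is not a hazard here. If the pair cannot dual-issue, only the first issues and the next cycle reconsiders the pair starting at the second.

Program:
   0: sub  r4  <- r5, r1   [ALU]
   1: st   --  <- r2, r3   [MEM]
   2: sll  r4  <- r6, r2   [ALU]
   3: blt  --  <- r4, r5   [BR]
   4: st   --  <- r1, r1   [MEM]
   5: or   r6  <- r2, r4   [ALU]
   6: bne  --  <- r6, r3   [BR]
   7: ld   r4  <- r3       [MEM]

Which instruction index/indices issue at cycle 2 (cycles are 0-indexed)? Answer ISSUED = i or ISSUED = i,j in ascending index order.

ISSUED = 3

0. sub.ALU;st.MEM @i0,i1  | 2-wide
1. sll.ALU @i2  | RAW r4
2. blt.BR @i3  | no-port BR/MEM
3. st.MEM;or.ALU @i4,i5  | 2-wide
4. bne.BR @i6  | no-port BR/MEM
5. ld.MEM @i7  | tail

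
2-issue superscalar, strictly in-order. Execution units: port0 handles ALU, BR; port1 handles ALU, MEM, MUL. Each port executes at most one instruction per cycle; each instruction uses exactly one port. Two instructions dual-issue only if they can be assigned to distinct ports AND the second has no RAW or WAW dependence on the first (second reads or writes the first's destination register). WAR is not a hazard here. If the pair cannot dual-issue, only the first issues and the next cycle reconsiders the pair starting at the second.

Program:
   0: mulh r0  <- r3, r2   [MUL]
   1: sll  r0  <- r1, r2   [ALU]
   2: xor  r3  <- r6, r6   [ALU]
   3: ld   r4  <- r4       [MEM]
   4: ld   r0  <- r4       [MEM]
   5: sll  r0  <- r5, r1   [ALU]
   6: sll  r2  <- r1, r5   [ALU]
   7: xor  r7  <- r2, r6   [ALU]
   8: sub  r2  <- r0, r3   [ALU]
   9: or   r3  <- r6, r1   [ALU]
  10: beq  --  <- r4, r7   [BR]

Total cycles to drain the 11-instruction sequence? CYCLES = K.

t=0 i0:mulh.MUL ; WAW r0
t=1 i1/i2:sll.ALU+xor.ALU ; pair
t=2 i3:ld.MEM ; no-port MEM/MEM
t=3 i4:ld.MEM ; WAW r0
t=4 i5/i6:sll.ALU+sll.ALU ; pair
t=5 i7/i8:xor.ALU+sub.ALU ; pair
t=6 i9/i10:or.ALU+beq.BR ; pair

CYCLES = 7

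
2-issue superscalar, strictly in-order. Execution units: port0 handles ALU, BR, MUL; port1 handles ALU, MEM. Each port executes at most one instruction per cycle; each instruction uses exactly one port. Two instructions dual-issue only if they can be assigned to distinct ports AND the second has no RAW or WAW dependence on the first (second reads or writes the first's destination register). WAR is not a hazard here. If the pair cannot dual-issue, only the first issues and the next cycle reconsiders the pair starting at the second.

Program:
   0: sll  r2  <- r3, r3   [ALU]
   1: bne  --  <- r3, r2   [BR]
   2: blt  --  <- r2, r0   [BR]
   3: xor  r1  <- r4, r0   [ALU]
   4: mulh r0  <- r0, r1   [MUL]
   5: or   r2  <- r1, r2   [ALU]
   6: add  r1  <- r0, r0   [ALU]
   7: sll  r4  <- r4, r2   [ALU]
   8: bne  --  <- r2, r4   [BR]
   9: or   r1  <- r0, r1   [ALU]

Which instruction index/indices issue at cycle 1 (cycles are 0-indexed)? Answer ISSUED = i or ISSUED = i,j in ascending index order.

ISSUED = 1

  cy0 -> i0 (sll.ALU) RAW r2
  cy1 -> i1 (bne.BR) no-port BR/BR
  cy2 -> i2+i3 (blt.BR;xor.ALU) pair
  cy3 -> i4+i5 (mulh.MUL;or.ALU) pair
  cy4 -> i6+i7 (add.ALU;sll.ALU) pair
  cy5 -> i8+i9 (bne.BR;or.ALU) pair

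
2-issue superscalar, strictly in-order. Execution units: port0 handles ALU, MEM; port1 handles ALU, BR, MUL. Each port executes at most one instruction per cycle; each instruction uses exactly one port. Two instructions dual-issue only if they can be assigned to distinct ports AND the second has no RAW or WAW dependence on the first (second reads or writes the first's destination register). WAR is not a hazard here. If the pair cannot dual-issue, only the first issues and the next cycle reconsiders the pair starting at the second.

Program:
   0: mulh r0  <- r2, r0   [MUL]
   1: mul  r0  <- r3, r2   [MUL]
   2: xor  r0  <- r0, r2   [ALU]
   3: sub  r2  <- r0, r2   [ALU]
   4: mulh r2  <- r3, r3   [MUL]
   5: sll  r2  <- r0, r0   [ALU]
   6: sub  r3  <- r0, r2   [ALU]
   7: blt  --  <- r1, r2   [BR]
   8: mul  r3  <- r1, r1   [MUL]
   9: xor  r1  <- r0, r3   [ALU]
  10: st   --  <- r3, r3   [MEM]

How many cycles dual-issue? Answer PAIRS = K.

PAIRS = 2

[0] i0  mulh.MUL  -- no-port MUL/MUL
[1] i1  mul.MUL  -- RAW+WAW r0
[2] i2  xor.ALU  -- RAW r0
[3] i3  sub.ALU  -- WAW r2
[4] i4  mulh.MUL  -- WAW r2
[5] i5  sll.ALU  -- RAW r2
[6] i6,i7  sub.ALU;blt.BR  -- 2-wide
[7] i8  mul.MUL  -- RAW r3
[8] i9,i10  xor.ALU;st.MEM  -- 2-wide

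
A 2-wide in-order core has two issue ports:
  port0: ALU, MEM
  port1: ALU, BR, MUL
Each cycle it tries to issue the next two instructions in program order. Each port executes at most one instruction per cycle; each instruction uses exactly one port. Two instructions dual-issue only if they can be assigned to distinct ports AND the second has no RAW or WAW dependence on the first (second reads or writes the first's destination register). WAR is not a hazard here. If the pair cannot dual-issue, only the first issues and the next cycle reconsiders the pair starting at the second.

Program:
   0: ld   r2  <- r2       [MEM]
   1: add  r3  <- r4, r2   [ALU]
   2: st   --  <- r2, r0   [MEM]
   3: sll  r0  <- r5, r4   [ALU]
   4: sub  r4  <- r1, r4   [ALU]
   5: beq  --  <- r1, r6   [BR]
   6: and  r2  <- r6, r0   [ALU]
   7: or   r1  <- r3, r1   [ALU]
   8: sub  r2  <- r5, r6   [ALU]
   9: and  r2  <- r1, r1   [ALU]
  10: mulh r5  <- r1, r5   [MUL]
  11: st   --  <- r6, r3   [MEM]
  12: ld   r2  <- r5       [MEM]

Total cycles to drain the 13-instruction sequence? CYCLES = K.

[0] i0  ld.MEM  -- RAW r2
[1] i1/i2  add.ALU;st.MEM  -- dual
[2] i3/i4  sll.ALU;sub.ALU  -- dual
[3] i5/i6  beq.BR;and.ALU  -- dual
[4] i7/i8  or.ALU;sub.ALU  -- dual
[5] i9/i10  and.ALU;mulh.MUL  -- dual
[6] i11  st.MEM  -- no-port MEM/MEM
[7] i12  ld.MEM  -- tail

CYCLES = 8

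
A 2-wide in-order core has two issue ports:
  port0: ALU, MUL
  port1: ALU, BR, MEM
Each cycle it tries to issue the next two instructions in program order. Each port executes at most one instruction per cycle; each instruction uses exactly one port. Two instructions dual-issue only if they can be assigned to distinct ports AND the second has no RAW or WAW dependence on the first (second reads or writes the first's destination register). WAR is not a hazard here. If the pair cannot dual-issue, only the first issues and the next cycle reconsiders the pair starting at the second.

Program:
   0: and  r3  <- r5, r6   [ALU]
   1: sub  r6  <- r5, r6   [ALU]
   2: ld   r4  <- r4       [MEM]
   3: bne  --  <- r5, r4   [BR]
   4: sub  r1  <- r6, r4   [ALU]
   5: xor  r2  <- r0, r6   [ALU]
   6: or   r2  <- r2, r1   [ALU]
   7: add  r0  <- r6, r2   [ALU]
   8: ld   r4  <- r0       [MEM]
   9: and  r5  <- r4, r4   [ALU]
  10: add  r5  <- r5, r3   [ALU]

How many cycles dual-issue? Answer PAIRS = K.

PAIRS = 2

t=0 i0+i1:and/sub ; dual
t=1 i2:ld ; no-port MEM/BR
t=2 i3+i4:bne/sub ; dual
t=3 i5:xor ; RAW+WAW r2
t=4 i6:or ; RAW r2
t=5 i7:add ; RAW r0
t=6 i8:ld ; RAW r4
t=7 i9:and ; RAW+WAW r5
t=8 i10:add ; tail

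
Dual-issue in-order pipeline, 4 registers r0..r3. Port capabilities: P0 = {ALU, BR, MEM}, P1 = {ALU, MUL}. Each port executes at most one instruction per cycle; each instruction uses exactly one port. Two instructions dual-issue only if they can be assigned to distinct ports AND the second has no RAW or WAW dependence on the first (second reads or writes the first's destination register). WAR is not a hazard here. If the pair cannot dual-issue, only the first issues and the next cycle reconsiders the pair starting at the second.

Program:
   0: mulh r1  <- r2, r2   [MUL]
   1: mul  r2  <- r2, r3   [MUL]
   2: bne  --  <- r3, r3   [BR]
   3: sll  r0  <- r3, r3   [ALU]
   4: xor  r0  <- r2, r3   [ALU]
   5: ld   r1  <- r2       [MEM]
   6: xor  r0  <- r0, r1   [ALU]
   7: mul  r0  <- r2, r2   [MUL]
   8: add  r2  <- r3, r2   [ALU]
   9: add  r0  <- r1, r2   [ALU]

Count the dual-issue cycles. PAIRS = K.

0. mulh @i0  | no-port MUL/MUL
1. mul/bne @i1/i2  | dual
2. sll @i3  | WAW r0
3. xor/ld @i4/i5  | dual
4. xor @i6  | WAW r0
5. mul/add @i7/i8  | dual
6. add @i9  | tail

PAIRS = 3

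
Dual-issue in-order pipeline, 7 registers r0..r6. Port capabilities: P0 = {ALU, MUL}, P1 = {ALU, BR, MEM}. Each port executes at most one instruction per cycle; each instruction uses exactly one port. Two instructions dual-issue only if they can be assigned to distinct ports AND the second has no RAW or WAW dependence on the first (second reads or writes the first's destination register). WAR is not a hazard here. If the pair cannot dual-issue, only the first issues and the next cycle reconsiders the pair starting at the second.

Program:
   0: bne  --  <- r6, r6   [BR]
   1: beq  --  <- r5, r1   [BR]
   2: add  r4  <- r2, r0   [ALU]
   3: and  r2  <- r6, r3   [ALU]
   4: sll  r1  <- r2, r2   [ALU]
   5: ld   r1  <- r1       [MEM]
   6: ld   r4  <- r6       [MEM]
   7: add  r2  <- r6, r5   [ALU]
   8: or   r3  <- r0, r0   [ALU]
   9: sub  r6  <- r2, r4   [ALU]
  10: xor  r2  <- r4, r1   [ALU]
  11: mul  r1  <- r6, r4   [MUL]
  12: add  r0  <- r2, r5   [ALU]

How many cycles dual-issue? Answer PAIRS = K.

c0: i0 bne.BR  no-port BR/BR
c1: i1/i2 beq.BR add.ALU  pair
c2: i3 and.ALU  RAW r2
c3: i4 sll.ALU  RAW+WAW r1
c4: i5 ld.MEM  no-port MEM/MEM
c5: i6/i7 ld.MEM add.ALU  pair
c6: i8/i9 or.ALU sub.ALU  pair
c7: i10/i11 xor.ALU mul.MUL  pair
c8: i12 add.ALU  tail

PAIRS = 4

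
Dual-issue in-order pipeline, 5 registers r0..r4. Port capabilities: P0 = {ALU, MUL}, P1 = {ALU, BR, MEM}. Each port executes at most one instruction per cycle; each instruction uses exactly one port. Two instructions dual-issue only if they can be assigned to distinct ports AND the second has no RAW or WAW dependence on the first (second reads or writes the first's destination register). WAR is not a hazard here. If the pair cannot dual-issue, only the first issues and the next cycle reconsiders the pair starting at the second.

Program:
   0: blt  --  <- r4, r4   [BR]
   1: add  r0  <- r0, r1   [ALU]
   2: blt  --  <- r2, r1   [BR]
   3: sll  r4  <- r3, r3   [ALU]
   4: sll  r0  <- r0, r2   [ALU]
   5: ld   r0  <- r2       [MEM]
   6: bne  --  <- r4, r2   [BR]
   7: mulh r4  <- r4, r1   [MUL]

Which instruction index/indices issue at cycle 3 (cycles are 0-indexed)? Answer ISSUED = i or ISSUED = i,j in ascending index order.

t=0 i0/i1:blt.BR/add.ALU ; 2-wide
t=1 i2/i3:blt.BR/sll.ALU ; 2-wide
t=2 i4:sll.ALU ; WAW r0
t=3 i5:ld.MEM ; no-port MEM/BR
t=4 i6/i7:bne.BR/mulh.MUL ; 2-wide

ISSUED = 5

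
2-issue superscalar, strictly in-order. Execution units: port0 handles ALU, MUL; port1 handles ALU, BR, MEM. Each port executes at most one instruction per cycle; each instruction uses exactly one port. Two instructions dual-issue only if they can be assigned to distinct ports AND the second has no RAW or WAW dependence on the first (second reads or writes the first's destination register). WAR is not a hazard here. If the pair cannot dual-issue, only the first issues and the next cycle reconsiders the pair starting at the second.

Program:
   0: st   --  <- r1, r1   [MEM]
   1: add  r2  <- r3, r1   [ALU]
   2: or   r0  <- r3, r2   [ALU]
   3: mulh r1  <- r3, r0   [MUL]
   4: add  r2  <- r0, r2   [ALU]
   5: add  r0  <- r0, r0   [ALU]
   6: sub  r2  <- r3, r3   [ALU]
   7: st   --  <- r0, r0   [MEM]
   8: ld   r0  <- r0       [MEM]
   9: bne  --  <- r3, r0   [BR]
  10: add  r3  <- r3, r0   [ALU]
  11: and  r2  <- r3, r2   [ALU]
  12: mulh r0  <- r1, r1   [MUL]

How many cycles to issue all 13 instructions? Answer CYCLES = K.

CYCLES = 8

[0] i0&i1  st.MEM;add.ALU  -- pair
[1] i2  or.ALU  -- RAW r0
[2] i3&i4  mulh.MUL;add.ALU  -- pair
[3] i5&i6  add.ALU;sub.ALU  -- pair
[4] i7  st.MEM  -- no-port MEM/MEM
[5] i8  ld.MEM  -- no-port MEM/BR
[6] i9&i10  bne.BR;add.ALU  -- pair
[7] i11&i12  and.ALU;mulh.MUL  -- pair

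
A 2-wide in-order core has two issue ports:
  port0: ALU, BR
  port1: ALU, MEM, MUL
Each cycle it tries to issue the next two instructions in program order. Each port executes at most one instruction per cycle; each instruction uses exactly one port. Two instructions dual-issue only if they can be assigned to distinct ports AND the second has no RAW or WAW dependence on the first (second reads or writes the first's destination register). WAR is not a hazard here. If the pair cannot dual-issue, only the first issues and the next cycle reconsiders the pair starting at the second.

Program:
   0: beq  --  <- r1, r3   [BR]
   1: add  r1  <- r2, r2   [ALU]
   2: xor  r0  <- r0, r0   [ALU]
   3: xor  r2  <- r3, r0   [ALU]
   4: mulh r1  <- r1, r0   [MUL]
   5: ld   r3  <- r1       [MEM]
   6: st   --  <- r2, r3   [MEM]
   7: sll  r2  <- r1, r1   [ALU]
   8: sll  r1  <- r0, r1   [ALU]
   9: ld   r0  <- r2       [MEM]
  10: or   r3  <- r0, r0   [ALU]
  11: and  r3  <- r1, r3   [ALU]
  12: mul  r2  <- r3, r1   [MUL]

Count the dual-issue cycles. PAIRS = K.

0. beq/add @i0&i1  | pair
1. xor @i2  | RAW r0
2. xor/mulh @i3&i4  | pair
3. ld @i5  | no-port MEM/MEM
4. st/sll @i6&i7  | pair
5. sll/ld @i8&i9  | pair
6. or @i10  | RAW+WAW r3
7. and @i11  | RAW r3
8. mul @i12  | tail

PAIRS = 4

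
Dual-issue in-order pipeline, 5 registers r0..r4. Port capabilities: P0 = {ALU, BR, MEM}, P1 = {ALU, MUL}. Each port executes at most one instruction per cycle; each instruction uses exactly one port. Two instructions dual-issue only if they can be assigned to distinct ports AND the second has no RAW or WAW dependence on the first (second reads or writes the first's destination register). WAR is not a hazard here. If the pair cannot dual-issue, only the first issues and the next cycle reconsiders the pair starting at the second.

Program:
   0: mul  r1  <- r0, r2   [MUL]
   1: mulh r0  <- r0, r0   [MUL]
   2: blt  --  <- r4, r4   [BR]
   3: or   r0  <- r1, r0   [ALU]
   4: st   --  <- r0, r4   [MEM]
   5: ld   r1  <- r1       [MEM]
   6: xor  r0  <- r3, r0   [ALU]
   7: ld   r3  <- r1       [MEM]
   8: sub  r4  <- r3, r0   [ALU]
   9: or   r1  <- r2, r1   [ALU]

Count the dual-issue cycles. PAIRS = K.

PAIRS = 3

[0] i0  mul.MUL  -- no-port MUL/MUL
[1] i1+i2  mulh.MUL+blt.BR  -- 2-wide
[2] i3  or.ALU  -- RAW r0
[3] i4  st.MEM  -- no-port MEM/MEM
[4] i5+i6  ld.MEM+xor.ALU  -- 2-wide
[5] i7  ld.MEM  -- RAW r3
[6] i8+i9  sub.ALU+or.ALU  -- 2-wide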